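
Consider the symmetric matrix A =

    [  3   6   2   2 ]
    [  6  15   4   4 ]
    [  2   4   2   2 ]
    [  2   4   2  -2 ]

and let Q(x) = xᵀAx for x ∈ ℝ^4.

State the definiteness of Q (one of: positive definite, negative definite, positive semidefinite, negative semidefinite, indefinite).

indefinite

Row-reducing A symmetrically gives the diagonal entries 3, 3, 2/3, -4.
That gives 3 positive, 1 negative pivots.
Hence Q is indefinite.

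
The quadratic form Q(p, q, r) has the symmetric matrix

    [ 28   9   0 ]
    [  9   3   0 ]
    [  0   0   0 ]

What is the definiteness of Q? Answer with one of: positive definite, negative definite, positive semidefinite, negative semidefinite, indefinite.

Applying the same elementary operations to the rows and columns of A produces a congruent diagonal matrix with entries 28, 3/28, 0.
Counting signs: 2 positive, 1 zero.
Hence Q is positive semidefinite.

positive semidefinite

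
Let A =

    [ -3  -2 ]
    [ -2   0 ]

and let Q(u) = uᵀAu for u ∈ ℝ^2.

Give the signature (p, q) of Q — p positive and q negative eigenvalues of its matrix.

Applying the same elementary operations to the rows and columns of A produces a congruent diagonal matrix with entries -3, 4/3.
Counting signs: 1 positive, 1 negative.

(1, 1)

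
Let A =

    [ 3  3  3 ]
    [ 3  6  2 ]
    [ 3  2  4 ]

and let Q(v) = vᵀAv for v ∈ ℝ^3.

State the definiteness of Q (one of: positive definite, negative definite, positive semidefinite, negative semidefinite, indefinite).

Leading principal minors: Δ_1 = 3, Δ_2 = 9, Δ_3 = 6.
All leading principal minors are positive, so by Sylvester's criterion Q is positive definite.

positive definite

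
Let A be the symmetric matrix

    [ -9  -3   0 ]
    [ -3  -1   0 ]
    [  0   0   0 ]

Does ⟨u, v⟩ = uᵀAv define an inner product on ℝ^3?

no

Row-reducing A symmetrically gives the diagonal entries -9, 0, 0.
Counting signs: 1 negative, 2 zero.
Hence Q is negative semidefinite.
⟨·,·⟩ is an inner product exactly when A is positive definite.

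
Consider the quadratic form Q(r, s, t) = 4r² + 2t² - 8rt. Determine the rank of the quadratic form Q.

2

The associated matrix is A = [[4, 0, -4], [0, 0, 0], [-4, 0, 2]].
Congruent diagonalization of A (simultaneous row and column reduction) yields pivots 4, 0, -2.
So there are 1 positive, 1 negative, 1 zero pivots.
The rank is the number of nonzero pivots: 2.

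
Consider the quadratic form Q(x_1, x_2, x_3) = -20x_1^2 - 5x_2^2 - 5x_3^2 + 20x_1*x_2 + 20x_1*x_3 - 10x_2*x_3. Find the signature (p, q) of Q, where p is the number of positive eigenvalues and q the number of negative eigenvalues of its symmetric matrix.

The associated matrix is A = [[-20, 10, 10], [10, -5, -5], [10, -5, -5]].
Congruent diagonalization of A (simultaneous row and column reduction) yields pivots -20, 0, 0.
So there are 1 negative, 2 zero pivots.

(0, 1)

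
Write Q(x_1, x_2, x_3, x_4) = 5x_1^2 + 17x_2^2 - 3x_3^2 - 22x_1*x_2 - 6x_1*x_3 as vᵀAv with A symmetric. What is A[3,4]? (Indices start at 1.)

0

The coefficient of x_3·x_4 in Q is 0. For a symmetric A this equals A[3,4] + A[4,3] = 2·A[3,4].
So A[3,4] = 0/2 = 0.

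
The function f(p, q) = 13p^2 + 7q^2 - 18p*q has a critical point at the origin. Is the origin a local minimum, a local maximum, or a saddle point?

The Hessian at the origin is H = [[26, -18], [-18, 14]].
det H = 26·14 − (-18)² = 40 > 0 and H[1,1] = 26 > 0, so H is positive definite.
Therefore the origin is a local minimum.

local minimum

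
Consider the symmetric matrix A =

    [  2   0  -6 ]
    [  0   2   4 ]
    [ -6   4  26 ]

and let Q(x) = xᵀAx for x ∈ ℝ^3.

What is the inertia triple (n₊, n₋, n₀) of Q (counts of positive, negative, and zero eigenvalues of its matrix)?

Congruent diagonalization of A (simultaneous row and column reduction) yields pivots 2, 2, 0.
That gives 2 positive, 1 zero pivots.

(2, 0, 1)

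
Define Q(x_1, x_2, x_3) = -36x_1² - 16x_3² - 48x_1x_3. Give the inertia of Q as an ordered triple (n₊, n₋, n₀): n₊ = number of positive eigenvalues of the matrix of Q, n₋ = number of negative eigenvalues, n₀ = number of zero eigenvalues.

(0, 1, 2)

Write A = [[-36, 0, -24], [0, 0, 0], [-24, 0, -16]].
Applying the same elementary operations to the rows and columns of A produces a congruent diagonal matrix with entries -36, 0, 0.
That gives 1 negative, 2 zero pivots.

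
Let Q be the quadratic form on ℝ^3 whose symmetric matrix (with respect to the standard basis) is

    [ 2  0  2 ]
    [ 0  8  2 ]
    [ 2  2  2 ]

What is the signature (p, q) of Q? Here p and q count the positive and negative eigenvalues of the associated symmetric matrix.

(2, 1)

Congruent diagonalization of A (simultaneous row and column reduction) yields pivots 2, 8, -1/2.
Counting signs: 2 positive, 1 negative.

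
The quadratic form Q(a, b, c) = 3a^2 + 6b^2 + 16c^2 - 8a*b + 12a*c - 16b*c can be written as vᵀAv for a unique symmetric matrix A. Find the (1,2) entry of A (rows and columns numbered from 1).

The coefficient of a·b in Q is -8. For a symmetric A this equals A[1,2] + A[2,1] = 2·A[1,2].
So A[1,2] = -8/2 = -4.

-4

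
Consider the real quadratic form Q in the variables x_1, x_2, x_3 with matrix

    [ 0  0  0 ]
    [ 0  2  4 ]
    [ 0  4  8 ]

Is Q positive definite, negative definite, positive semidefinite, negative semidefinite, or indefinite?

positive semidefinite

Row-reducing A symmetrically gives the diagonal entries 0, 2, 0.
So there are 1 positive, 2 zero pivots.
Hence Q is positive semidefinite.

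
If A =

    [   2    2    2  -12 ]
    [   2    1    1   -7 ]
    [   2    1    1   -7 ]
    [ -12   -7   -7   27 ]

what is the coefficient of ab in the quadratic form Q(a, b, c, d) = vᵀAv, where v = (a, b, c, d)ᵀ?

4

The coefficient of ab is A[1,2] + A[2,1] = 2·2 = 4.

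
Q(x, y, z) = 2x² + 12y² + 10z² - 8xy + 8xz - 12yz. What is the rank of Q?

3

Write A = [[2, -4, 4], [-4, 12, -6], [4, -6, 10]].
Row-reducing A symmetrically gives the diagonal entries 2, 4, 1.
So there are 3 positive pivots.
The rank is the number of nonzero pivots: 3.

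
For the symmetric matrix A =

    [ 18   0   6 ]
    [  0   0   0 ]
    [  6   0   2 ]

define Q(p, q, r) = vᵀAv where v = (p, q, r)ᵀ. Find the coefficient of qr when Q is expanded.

The coefficient of qr is A[2,3] + A[3,2] = 2·0 = 0.

0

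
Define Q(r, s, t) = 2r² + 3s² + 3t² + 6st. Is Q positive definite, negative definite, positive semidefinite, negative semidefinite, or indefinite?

positive semidefinite

Write A = [[2, 0, 0], [0, 3, 3], [0, 3, 3]].
Applying the same elementary operations to the rows and columns of A produces a congruent diagonal matrix with entries 2, 3, 0.
So there are 2 positive, 1 zero pivots.
Hence Q is positive semidefinite.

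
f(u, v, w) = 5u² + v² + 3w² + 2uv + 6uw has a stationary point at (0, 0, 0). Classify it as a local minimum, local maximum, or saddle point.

The Hessian at the origin is H = [[10, 2, 6], [2, 2, 0], [6, 0, 6]].
An LDLᵀ factorisation of H has diagonal entries 10, 8/5, 3/2.
So there are 3 positive pivots.
H is positive definite, so the origin is a strict local minimum.

local minimum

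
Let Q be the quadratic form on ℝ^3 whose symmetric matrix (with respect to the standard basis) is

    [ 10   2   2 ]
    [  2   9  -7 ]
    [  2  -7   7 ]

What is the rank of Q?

3

Row-reducing A symmetrically gives the diagonal entries 10, 43/5, 10/43.
That gives 3 positive pivots.
The rank is the number of nonzero pivots: 3.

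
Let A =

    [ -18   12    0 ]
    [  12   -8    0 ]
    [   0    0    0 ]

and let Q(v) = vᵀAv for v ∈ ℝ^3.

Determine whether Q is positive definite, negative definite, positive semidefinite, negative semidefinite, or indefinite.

negative semidefinite

Applying the same elementary operations to the rows and columns of A produces a congruent diagonal matrix with entries -18, 0, 0.
Counting signs: 1 negative, 2 zero.
Hence Q is negative semidefinite.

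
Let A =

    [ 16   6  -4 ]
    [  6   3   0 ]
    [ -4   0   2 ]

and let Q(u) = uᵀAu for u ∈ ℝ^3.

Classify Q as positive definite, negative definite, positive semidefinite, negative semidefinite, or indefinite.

Congruent diagonalization of A (simultaneous row and column reduction) yields pivots 16, 3/4, -2.
Counting signs: 2 positive, 1 negative.
Hence Q is indefinite.

indefinite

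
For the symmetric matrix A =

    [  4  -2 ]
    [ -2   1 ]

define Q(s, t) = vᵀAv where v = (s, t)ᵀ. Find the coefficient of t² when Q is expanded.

The coefficient of t² is the diagonal entry A[2,2] = 1.

1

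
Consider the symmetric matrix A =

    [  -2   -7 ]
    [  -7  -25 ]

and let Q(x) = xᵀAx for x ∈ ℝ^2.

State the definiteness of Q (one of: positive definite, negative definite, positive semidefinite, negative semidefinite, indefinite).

An LDLᵀ factorisation of A has diagonal entries -2, -1/2.
That gives 2 negative pivots.
Hence Q is negative definite.

negative definite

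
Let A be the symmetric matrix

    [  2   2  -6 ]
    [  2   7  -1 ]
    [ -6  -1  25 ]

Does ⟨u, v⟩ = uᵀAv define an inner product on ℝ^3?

Applying the same elementary operations to the rows and columns of A produces a congruent diagonal matrix with entries 2, 5, 2.
That gives 3 positive pivots.
Hence Q is positive definite.
⟨·,·⟩ is an inner product exactly when A is positive definite.

yes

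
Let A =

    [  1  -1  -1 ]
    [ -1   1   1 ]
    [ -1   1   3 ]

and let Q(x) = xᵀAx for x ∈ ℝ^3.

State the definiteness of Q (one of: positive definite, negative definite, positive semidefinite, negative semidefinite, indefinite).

Applying the same elementary operations to the rows and columns of A produces a congruent diagonal matrix with entries 1, 0, 2.
That gives 2 positive, 1 zero pivots.
Hence Q is positive semidefinite.

positive semidefinite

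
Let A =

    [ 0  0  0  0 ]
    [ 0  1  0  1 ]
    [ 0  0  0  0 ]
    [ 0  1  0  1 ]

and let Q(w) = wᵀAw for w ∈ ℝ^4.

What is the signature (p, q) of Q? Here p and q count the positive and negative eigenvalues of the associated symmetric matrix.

Applying the same elementary operations to the rows and columns of A produces a congruent diagonal matrix with entries 0, 1, 0, 0.
So there are 1 positive, 3 zero pivots.

(1, 0)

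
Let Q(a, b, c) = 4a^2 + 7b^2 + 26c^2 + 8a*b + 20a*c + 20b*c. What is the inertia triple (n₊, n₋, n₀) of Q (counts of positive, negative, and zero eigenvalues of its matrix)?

The symmetric matrix is A = [[4, 4, 10], [4, 7, 10], [10, 10, 26]].
Congruent diagonalization of A (simultaneous row and column reduction) yields pivots 4, 3, 1.
So there are 3 positive pivots.

(3, 0, 0)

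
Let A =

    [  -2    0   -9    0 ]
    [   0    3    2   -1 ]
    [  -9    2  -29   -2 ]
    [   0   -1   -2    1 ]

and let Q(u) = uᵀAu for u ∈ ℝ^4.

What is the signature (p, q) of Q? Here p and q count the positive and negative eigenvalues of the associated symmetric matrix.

(3, 1)

Symmetric row and column elimination reduces A to a congruent diagonal form with pivots -2, 3, 61/6, 30/61.
So there are 3 positive, 1 negative pivots.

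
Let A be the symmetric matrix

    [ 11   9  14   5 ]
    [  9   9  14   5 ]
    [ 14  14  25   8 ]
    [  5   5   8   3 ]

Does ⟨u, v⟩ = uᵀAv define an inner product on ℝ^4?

yes

Row-reducing A symmetrically gives the diagonal entries 11, 18/11, 29/9, 6/29.
Counting signs: 4 positive.
Hence Q is positive definite.
⟨·,·⟩ is an inner product exactly when A is positive definite.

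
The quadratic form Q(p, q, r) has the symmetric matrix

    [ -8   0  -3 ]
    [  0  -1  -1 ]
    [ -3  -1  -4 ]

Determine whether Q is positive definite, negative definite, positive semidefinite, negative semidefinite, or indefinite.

An LDLᵀ factorisation of A has diagonal entries -8, -1, -15/8.
That gives 3 negative pivots.
Hence Q is negative definite.

negative definite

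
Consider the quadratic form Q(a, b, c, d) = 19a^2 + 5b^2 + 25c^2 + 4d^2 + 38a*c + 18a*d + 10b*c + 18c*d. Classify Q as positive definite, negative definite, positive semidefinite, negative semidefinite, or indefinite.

indefinite

The symmetric matrix is A = [[19, 0, 19, 9], [0, 5, 5, 0], [19, 5, 25, 9], [9, 0, 9, 4]].
Congruent diagonalization of A (simultaneous row and column reduction) yields pivots 19, 5, 1, -5/19.
That gives 3 positive, 1 negative pivots.
Hence Q is indefinite.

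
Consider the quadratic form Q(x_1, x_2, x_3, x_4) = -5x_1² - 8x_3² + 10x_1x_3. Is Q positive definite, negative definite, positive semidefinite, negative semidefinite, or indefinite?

negative semidefinite

Write A = [[-5, 0, 5, 0], [0, 0, 0, 0], [5, 0, -8, 0], [0, 0, 0, 0]].
Applying the same elementary operations to the rows and columns of A produces a congruent diagonal matrix with entries -5, 0, -3, 0.
That gives 2 negative, 2 zero pivots.
Hence Q is negative semidefinite.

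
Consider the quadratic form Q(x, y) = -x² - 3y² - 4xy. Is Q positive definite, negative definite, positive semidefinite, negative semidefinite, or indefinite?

indefinite

The symmetric matrix is A = [[-1, -2], [-2, -3]].
Symmetric row and column elimination reduces A to a congruent diagonal form with pivots -1, 1.
That gives 1 positive, 1 negative pivots.
Hence Q is indefinite.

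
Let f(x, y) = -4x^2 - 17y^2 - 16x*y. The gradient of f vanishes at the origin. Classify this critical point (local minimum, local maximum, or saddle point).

The Hessian at the origin is H = [[-8, -16], [-16, -34]].
det H = -8·-34 − (-16)² = 16 > 0 and H[1,1] = -8 < 0, so H is negative definite.
Therefore the origin is a local maximum.

local maximum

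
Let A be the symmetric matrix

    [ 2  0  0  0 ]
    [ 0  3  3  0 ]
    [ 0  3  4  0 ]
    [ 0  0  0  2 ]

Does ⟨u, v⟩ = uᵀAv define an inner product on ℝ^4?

Leading principal minors: Δ_1 = 2, Δ_2 = 6, Δ_3 = 6, Δ_4 = 12.
All leading principal minors are positive, so by Sylvester's criterion Q is positive definite.
⟨·,·⟩ is an inner product exactly when A is positive definite.

yes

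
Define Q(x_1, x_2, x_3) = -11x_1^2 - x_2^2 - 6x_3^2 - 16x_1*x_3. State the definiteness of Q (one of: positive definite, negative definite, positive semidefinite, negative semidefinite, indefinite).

The symmetric matrix of Q is A = [[-11, 0, -8], [0, -1, 0], [-8, 0, -6]].
Leading principal minors: Δ_1 = -11, Δ_2 = 11, Δ_3 = -2.
The signs alternate starting with Δ_1 < 0, so by Sylvester's criterion Q is negative definite.

negative definite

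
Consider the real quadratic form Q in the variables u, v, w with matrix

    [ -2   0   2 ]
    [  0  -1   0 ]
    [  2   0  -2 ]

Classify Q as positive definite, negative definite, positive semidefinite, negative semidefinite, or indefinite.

Congruent diagonalization of A (simultaneous row and column reduction) yields pivots -2, -1, 0.
That gives 2 negative, 1 zero pivots.
Hence Q is negative semidefinite.

negative semidefinite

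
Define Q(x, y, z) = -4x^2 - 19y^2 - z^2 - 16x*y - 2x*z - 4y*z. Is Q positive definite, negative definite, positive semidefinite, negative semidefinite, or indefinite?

The symmetric matrix of Q is A = [[-4, -8, -1], [-8, -19, -2], [-1, -2, -1]].
Leading principal minors: Δ_1 = -4, Δ_2 = 12, Δ_3 = -9.
The signs alternate starting with Δ_1 < 0, so by Sylvester's criterion Q is negative definite.

negative definite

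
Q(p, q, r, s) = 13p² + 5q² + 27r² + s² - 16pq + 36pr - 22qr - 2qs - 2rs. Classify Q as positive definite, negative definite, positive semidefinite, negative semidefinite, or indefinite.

Write A = [[13, -8, 18, 0], [-8, 5, -11, -1], [18, -11, 27, -1], [0, -1, -1, 1]].
Row-reducing A symmetrically gives the diagonal entries 13, 1/13, 2, -12.
That gives 3 positive, 1 negative pivots.
Hence Q is indefinite.

indefinite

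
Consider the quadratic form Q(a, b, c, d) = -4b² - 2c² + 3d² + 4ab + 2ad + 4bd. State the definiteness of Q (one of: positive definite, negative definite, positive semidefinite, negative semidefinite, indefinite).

The symmetric matrix is A = [[0, 2, 0, 1], [2, -4, 0, 2], [0, 0, -2, 0], [1, 2, 0, 3]].
A is congruent to a diagonal matrix with 1 positive, 2 negative and 1 zero entries, so Q is indefinite.

indefinite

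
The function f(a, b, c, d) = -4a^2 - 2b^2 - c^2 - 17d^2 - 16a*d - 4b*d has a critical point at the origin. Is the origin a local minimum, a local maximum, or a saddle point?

saddle point

The Hessian at the origin is H = [[-8, 0, 0, -16], [0, -4, 0, -4], [0, 0, -2, 0], [-16, -4, 0, -34]].
Row-reducing H symmetrically gives the diagonal entries -8, -4, -2, 2.
Counting signs: 1 positive, 3 negative.
H is indefinite, so the origin is a saddle point.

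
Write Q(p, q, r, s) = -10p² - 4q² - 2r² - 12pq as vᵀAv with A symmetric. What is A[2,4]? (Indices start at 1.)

0

The coefficient of q·s in Q is 0. For a symmetric A this equals A[2,4] + A[4,2] = 2·A[2,4].
So A[2,4] = 0/2 = 0.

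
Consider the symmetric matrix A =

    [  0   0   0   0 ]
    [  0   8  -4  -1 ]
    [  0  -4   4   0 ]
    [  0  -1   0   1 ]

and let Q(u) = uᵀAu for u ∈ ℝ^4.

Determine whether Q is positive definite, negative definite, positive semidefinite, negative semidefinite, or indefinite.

positive semidefinite

Symmetric row and column elimination reduces A to a congruent diagonal form with pivots 0, 8, 2, 3/4.
Counting signs: 3 positive, 1 zero.
Hence Q is positive semidefinite.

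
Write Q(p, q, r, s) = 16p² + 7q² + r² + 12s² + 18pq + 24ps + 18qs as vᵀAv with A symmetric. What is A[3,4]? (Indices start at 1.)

0

The coefficient of r·s in Q is 0. For a symmetric A this equals A[3,4] + A[4,3] = 2·A[3,4].
So A[3,4] = 0/2 = 0.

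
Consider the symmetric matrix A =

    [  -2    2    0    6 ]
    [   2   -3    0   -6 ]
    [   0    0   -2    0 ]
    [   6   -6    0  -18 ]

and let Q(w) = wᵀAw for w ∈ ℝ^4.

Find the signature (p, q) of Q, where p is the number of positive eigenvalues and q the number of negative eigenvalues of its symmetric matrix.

Symmetric row and column elimination reduces A to a congruent diagonal form with pivots -2, -1, -2, 0.
That gives 3 negative, 1 zero pivots.

(0, 3)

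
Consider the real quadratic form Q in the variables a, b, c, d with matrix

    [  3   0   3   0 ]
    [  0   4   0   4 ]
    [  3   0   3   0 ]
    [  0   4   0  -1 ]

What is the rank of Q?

3

Row-reducing A symmetrically gives the diagonal entries 3, 4, 0, -5.
That gives 2 positive, 1 negative, 1 zero pivots.
The rank is the number of nonzero pivots: 3.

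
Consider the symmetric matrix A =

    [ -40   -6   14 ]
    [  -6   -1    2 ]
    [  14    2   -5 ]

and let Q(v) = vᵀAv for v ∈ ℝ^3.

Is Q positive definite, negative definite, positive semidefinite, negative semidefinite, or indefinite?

negative semidefinite

Applying the same elementary operations to the rows and columns of A produces a congruent diagonal matrix with entries -40, -1/10, 0.
That gives 2 negative, 1 zero pivots.
Hence Q is negative semidefinite.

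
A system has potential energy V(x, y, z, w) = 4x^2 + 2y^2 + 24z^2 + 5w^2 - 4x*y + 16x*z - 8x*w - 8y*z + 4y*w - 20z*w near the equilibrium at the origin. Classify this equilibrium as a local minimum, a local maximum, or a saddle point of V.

local minimum

The Hessian at the origin is H = [[8, -4, 16, -8], [-4, 4, -8, 4], [16, -8, 48, -20], [-8, 4, -20, 10]].
Congruent diagonalization of H (simultaneous row and column reduction) yields pivots 8, 2, 16, 1.
So there are 4 positive pivots.
H is positive definite, so the origin is a strict local minimum.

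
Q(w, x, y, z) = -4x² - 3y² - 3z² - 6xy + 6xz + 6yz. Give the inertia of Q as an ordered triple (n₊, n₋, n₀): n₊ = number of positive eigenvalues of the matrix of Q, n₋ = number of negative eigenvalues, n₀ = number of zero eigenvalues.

The associated matrix is A = [[0, 0, 0, 0], [0, -4, -3, 3], [0, -3, -3, 3], [0, 3, 3, -3]].
Row-reducing A symmetrically gives the diagonal entries 0, -4, -3/4, 0.
That gives 2 negative, 2 zero pivots.

(0, 2, 2)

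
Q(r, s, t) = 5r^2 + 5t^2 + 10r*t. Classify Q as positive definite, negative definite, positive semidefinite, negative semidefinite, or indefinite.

positive semidefinite

Write A = [[5, 0, 5], [0, 0, 0], [5, 0, 5]].
Applying the same elementary operations to the rows and columns of A produces a congruent diagonal matrix with entries 5, 0, 0.
So there are 1 positive, 2 zero pivots.
Hence Q is positive semidefinite.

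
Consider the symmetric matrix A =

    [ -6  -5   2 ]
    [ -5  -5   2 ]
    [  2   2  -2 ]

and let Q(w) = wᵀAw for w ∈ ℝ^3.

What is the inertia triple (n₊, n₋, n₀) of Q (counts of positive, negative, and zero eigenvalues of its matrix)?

An LDLᵀ factorisation of A has diagonal entries -6, -5/6, -6/5.
So there are 3 negative pivots.

(0, 3, 0)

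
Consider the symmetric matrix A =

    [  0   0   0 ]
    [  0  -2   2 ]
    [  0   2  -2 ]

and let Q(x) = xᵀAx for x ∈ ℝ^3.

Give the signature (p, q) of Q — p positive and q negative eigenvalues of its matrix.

Congruent diagonalization of A (simultaneous row and column reduction) yields pivots 0, -2, 0.
Counting signs: 1 negative, 2 zero.

(0, 1)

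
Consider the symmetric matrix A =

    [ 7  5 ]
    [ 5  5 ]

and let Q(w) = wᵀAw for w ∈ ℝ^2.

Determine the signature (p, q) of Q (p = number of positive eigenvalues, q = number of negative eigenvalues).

Symmetric row and column elimination reduces A to a congruent diagonal form with pivots 7, 10/7.
So there are 2 positive pivots.

(2, 0)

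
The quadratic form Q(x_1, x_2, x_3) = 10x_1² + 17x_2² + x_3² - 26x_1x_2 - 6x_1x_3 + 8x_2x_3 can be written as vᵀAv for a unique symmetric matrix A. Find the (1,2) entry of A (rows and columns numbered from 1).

The coefficient of x_1·x_2 in Q is -26. For a symmetric A this equals A[1,2] + A[2,1] = 2·A[1,2].
So A[1,2] = -26/2 = -13.

-13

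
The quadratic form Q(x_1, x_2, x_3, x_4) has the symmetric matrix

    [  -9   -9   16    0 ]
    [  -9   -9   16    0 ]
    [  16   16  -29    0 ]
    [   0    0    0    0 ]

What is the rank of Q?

2

Applying the same elementary operations to the rows and columns of A produces a congruent diagonal matrix with entries -9, 0, -5/9, 0.
That gives 2 negative, 2 zero pivots.
The rank is the number of nonzero pivots: 2.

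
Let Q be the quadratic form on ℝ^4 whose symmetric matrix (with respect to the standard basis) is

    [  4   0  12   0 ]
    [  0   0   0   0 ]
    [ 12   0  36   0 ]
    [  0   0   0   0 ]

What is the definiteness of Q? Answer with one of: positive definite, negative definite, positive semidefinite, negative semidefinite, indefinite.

Symmetric row and column elimination reduces A to a congruent diagonal form with pivots 4, 0, 0, 0.
That gives 1 positive, 3 zero pivots.
Hence Q is positive semidefinite.

positive semidefinite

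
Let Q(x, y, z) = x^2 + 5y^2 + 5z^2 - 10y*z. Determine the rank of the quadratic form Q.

The associated matrix is A = [[1, 0, 0], [0, 5, -5], [0, -5, 5]].
Applying the same elementary operations to the rows and columns of A produces a congruent diagonal matrix with entries 1, 5, 0.
Counting signs: 2 positive, 1 zero.
The rank is the number of nonzero pivots: 2.

2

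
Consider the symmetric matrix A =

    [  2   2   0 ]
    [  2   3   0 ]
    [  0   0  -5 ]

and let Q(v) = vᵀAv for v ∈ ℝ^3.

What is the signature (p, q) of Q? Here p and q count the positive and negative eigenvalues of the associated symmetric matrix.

Row-reducing A symmetrically gives the diagonal entries 2, 1, -5.
That gives 2 positive, 1 negative pivots.

(2, 1)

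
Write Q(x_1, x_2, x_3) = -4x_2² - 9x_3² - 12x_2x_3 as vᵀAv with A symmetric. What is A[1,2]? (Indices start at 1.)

0

The coefficient of x_1·x_2 in Q is 0. For a symmetric A this equals A[1,2] + A[2,1] = 2·A[1,2].
So A[1,2] = 0/2 = 0.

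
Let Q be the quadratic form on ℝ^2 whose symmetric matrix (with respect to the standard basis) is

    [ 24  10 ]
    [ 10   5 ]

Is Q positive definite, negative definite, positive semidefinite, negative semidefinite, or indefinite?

positive definite

Symmetric row and column elimination reduces A to a congruent diagonal form with pivots 24, 5/6.
That gives 2 positive pivots.
Hence Q is positive definite.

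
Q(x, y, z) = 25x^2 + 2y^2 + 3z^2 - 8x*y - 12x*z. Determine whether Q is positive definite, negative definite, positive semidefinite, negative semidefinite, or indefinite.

The symmetric matrix of Q is A = [[25, -4, -6], [-4, 2, 0], [-6, 0, 3]].
Leading principal minors: Δ_1 = 25, Δ_2 = 34, Δ_3 = 30.
All leading principal minors are positive, so by Sylvester's criterion Q is positive definite.

positive definite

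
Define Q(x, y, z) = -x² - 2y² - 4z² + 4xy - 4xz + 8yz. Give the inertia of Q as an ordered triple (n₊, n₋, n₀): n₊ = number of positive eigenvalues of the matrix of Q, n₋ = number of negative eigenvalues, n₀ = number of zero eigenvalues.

(1, 1, 1)

The symmetric matrix is A = [[-1, 2, -2], [2, -2, 4], [-2, 4, -4]].
Symmetric row and column elimination reduces A to a congruent diagonal form with pivots -1, 2, 0.
Counting signs: 1 positive, 1 negative, 1 zero.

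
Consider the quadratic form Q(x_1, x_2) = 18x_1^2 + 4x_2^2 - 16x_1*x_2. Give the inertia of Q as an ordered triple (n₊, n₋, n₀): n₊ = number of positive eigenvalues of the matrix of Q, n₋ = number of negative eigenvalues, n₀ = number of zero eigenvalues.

The associated matrix is A = [[18, -8], [-8, 4]].
Symmetric row and column elimination reduces A to a congruent diagonal form with pivots 18, 4/9.
So there are 2 positive pivots.

(2, 0, 0)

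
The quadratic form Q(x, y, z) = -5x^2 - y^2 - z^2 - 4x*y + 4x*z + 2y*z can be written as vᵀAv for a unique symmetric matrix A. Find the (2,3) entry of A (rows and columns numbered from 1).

The coefficient of y·z in Q is 2. For a symmetric A this equals A[2,3] + A[3,2] = 2·A[2,3].
So A[2,3] = 2/2 = 1.

1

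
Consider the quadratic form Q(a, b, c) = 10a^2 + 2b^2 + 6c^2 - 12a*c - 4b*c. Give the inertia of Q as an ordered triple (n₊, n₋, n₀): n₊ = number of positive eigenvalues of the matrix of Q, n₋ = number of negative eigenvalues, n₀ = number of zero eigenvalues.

The symmetric matrix is A = [[10, 0, -6], [0, 2, -2], [-6, -2, 6]].
An LDLᵀ factorisation of A has diagonal entries 10, 2, 2/5.
That gives 3 positive pivots.

(3, 0, 0)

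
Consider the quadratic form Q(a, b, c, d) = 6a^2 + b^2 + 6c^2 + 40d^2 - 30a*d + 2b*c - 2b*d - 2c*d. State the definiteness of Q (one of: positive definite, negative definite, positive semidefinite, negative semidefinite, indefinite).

The symmetric matrix of Q is A = [[6, 0, 0, -15], [0, 1, 1, -1], [0, 1, 6, -1], [-15, -1, -1, 40]].
Leading principal minors: Δ_1 = 6, Δ_2 = 6, Δ_3 = 30, Δ_4 = 45.
All leading principal minors are positive, so by Sylvester's criterion Q is positive definite.

positive definite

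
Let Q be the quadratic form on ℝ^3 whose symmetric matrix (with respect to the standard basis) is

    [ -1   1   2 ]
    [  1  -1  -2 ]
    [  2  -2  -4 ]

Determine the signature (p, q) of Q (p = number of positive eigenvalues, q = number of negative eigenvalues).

(0, 1)

Row-reducing A symmetrically gives the diagonal entries -1, 0, 0.
So there are 1 negative, 2 zero pivots.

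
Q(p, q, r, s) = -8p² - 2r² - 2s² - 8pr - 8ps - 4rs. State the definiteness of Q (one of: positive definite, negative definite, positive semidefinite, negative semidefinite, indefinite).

The symmetric matrix is A = [[-8, 0, -4, -4], [0, 0, 0, 0], [-4, 0, -2, -2], [-4, 0, -2, -2]].
Symmetric row and column elimination reduces A to a congruent diagonal form with pivots -8, 0, 0, 0.
That gives 1 negative, 3 zero pivots.
Hence Q is negative semidefinite.

negative semidefinite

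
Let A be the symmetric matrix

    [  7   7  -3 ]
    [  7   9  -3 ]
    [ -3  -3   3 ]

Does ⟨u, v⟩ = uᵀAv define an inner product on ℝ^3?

Leading principal minors: Δ_1 = 7, Δ_2 = 14, Δ_3 = 24.
All leading principal minors are positive, so by Sylvester's criterion Q is positive definite.
⟨·,·⟩ is an inner product exactly when A is positive definite.

yes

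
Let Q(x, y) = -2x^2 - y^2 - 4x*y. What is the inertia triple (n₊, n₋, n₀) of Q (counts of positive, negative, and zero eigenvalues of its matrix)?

(1, 1, 0)

The associated matrix is A = [[-2, -2], [-2, -1]].
Symmetric row and column elimination reduces A to a congruent diagonal form with pivots -2, 1.
So there are 1 positive, 1 negative pivots.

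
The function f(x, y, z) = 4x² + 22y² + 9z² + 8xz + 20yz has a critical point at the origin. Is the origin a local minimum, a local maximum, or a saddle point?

local minimum

The Hessian at the origin is H = [[8, 0, 8], [0, 44, 20], [8, 20, 18]].
An LDLᵀ factorisation of H has diagonal entries 8, 44, 10/11.
Counting signs: 3 positive.
H is positive definite, so the origin is a strict local minimum.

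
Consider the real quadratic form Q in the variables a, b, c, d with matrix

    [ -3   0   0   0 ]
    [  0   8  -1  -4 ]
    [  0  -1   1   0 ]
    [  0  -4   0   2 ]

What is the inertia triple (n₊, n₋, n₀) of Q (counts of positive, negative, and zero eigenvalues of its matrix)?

Congruent diagonalization of A (simultaneous row and column reduction) yields pivots -3, 8, 7/8, -2/7.
That gives 2 positive, 2 negative pivots.

(2, 2, 0)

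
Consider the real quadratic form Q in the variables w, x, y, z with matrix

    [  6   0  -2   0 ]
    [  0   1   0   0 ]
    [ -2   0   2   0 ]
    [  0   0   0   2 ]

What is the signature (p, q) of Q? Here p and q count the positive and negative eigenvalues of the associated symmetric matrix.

(4, 0)

Congruent diagonalization of A (simultaneous row and column reduction) yields pivots 6, 1, 4/3, 2.
That gives 4 positive pivots.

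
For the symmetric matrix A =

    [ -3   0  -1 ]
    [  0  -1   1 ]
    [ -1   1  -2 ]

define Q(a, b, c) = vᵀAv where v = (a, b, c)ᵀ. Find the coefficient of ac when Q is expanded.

The coefficient of ac is A[1,3] + A[3,1] = 2·(-1) = -2.

-2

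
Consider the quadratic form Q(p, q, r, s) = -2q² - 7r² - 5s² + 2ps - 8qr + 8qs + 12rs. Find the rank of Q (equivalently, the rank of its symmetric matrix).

4

The symmetric matrix is A = [[0, 0, 0, 1], [0, -2, -4, 4], [0, -4, -7, 6], [1, 4, 6, -5]].
Row reduction of A gives 4 nonzero rows, so rank A = 4.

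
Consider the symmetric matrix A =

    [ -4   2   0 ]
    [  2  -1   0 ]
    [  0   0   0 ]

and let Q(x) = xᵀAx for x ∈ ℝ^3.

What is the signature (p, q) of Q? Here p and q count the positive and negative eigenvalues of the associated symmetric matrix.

(0, 1)

Row-reducing A symmetrically gives the diagonal entries -4, 0, 0.
That gives 1 negative, 2 zero pivots.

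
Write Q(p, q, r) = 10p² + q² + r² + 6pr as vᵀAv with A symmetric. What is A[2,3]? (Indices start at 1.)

The coefficient of q·r in Q is 0. For a symmetric A this equals A[2,3] + A[3,2] = 2·A[2,3].
So A[2,3] = 0/2 = 0.

0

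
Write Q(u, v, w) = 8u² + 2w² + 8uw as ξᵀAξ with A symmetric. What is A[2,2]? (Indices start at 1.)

The coefficient of v² in Q is 0, and that is exactly A[2,2].

0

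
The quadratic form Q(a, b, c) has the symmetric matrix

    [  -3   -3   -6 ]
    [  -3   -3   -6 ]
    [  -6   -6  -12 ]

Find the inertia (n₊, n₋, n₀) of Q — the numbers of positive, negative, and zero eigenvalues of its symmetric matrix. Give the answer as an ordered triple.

Congruent diagonalization of A (simultaneous row and column reduction) yields pivots -3, 0, 0.
That gives 1 negative, 2 zero pivots.

(0, 1, 2)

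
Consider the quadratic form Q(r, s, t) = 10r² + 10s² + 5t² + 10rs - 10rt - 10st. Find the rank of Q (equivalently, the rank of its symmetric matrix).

Write A = [[10, 5, -5], [5, 10, -5], [-5, -5, 5]].
Symmetric row and column elimination reduces A to a congruent diagonal form with pivots 10, 15/2, 5/3.
That gives 3 positive pivots.
The rank is the number of nonzero pivots: 3.

3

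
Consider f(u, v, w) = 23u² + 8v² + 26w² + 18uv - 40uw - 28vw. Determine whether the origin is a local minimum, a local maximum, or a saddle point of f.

The Hessian at the origin is H = [[46, 18, -40], [18, 16, -28], [-40, -28, 52]].
An LDLᵀ factorisation of H has diagonal entries 46, 206/23, 20/103.
That gives 3 positive pivots.
H is positive definite, so the origin is a strict local minimum.

local minimum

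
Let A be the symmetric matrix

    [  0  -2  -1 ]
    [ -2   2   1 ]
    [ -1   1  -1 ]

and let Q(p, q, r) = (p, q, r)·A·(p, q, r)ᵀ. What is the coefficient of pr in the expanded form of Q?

-2

The coefficient of pr is A[1,3] + A[3,1] = 2·(-1) = -2.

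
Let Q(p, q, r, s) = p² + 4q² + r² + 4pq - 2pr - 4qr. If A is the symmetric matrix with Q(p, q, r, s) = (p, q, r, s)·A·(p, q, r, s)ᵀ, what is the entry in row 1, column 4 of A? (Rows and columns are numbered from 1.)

0

The coefficient of p·s in Q is 0. For a symmetric A this equals A[1,4] + A[4,1] = 2·A[1,4].
So A[1,4] = 0/2 = 0.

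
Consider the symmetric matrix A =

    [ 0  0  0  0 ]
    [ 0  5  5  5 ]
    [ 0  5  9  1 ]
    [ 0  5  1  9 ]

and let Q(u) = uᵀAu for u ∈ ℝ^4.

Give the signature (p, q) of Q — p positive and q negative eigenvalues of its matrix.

Applying the same elementary operations to the rows and columns of A produces a congruent diagonal matrix with entries 0, 5, 4, 0.
Counting signs: 2 positive, 2 zero.

(2, 0)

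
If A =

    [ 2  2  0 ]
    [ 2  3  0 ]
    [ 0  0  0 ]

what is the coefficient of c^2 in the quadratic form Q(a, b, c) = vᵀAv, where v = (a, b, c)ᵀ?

The coefficient of c^2 is the diagonal entry A[3,3] = 0.

0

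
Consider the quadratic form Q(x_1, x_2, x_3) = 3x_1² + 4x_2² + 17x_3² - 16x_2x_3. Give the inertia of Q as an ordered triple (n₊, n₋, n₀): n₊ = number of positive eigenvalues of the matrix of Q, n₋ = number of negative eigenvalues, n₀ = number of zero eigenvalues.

(3, 0, 0)

Write A = [[3, 0, 0], [0, 4, -8], [0, -8, 17]].
Symmetric row and column elimination reduces A to a congruent diagonal form with pivots 3, 4, 1.
Counting signs: 3 positive.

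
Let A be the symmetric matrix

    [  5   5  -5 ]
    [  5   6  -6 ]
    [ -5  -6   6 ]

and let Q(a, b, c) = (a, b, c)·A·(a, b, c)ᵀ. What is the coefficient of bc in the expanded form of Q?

The coefficient of bc is A[2,3] + A[3,2] = 2·(-6) = -12.

-12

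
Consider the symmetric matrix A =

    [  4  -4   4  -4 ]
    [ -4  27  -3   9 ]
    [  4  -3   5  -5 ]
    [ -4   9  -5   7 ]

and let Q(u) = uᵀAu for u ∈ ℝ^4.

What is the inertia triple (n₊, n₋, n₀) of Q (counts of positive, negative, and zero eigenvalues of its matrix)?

Symmetric row and column elimination reduces A to a congruent diagonal form with pivots 4, 23, 22/23, 4/11.
That gives 4 positive pivots.

(4, 0, 0)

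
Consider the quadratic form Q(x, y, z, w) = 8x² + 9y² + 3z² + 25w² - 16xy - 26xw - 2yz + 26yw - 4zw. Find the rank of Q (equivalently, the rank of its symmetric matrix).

4

The associated matrix is A = [[8, -8, 0, -13], [-8, 9, -1, 13], [0, -1, 3, -2], [-13, 13, -2, 25]].
An LDLᵀ factorisation of A has diagonal entries 8, 1, 2, 15/8.
So there are 4 positive pivots.
The rank is the number of nonzero pivots: 4.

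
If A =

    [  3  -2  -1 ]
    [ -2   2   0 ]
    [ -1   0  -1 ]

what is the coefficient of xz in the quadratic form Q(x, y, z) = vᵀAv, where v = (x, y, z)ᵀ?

-2

The coefficient of xz is A[1,3] + A[3,1] = 2·(-1) = -2.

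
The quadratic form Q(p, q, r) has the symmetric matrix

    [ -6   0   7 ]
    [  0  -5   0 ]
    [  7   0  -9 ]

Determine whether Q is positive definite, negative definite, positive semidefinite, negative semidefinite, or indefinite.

Congruent diagonalization of A (simultaneous row and column reduction) yields pivots -6, -5, -5/6.
So there are 3 negative pivots.
Hence Q is negative definite.

negative definite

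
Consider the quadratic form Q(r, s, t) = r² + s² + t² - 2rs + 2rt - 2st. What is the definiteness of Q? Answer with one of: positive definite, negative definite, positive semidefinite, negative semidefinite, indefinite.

positive semidefinite

The associated matrix is A = [[1, -1, 1], [-1, 1, -1], [1, -1, 1]].
Congruent diagonalization of A (simultaneous row and column reduction) yields pivots 1, 0, 0.
That gives 1 positive, 2 zero pivots.
Hence Q is positive semidefinite.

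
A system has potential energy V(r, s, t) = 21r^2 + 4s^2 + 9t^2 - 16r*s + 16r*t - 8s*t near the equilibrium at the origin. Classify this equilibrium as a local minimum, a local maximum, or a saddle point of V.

local minimum

The Hessian at the origin is H = [[42, -16, 16], [-16, 8, -8], [16, -8, 18]].
Symmetric row and column elimination reduces H to a congruent diagonal form with pivots 42, 40/21, 10.
So there are 3 positive pivots.
H is positive definite, so the origin is a strict local minimum.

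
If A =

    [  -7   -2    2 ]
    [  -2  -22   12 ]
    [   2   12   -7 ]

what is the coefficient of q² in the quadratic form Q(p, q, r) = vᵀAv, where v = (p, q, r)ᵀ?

-22

The coefficient of q² is the diagonal entry A[2,2] = -22.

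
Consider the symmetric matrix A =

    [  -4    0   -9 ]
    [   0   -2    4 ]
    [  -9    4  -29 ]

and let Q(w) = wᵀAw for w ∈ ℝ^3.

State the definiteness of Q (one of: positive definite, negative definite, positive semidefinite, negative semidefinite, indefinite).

negative definite

Leading principal minors: Δ_1 = -4, Δ_2 = 8, Δ_3 = -6.
The signs alternate starting with Δ_1 < 0, so by Sylvester's criterion Q is negative definite.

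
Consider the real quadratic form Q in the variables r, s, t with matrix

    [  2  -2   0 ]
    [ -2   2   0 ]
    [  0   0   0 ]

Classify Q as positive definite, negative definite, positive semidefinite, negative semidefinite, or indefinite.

Applying the same elementary operations to the rows and columns of A produces a congruent diagonal matrix with entries 2, 0, 0.
Counting signs: 1 positive, 2 zero.
Hence Q is positive semidefinite.

positive semidefinite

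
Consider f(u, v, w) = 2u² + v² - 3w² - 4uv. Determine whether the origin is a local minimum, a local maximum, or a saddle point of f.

saddle point

The Hessian at the origin is H = [[4, -4, 0], [-4, 2, 0], [0, 0, -6]].
Symmetric row and column elimination reduces H to a congruent diagonal form with pivots 4, -2, -6.
That gives 1 positive, 2 negative pivots.
H is indefinite, so the origin is a saddle point.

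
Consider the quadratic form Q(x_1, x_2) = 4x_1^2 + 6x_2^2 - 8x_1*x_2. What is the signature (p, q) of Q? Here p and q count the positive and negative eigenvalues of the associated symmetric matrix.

Write A = [[4, -4], [-4, 6]].
An LDLᵀ factorisation of A has diagonal entries 4, 2.
Counting signs: 2 positive.

(2, 0)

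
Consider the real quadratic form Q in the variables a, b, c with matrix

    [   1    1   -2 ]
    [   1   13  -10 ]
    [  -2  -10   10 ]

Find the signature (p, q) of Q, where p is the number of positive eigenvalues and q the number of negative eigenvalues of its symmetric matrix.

Symmetric row and column elimination reduces A to a congruent diagonal form with pivots 1, 12, 2/3.
Counting signs: 3 positive.

(3, 0)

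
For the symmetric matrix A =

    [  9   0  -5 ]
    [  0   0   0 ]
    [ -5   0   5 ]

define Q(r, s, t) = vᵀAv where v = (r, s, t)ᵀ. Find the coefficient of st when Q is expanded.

0

The coefficient of st is A[2,3] + A[3,2] = 2·0 = 0.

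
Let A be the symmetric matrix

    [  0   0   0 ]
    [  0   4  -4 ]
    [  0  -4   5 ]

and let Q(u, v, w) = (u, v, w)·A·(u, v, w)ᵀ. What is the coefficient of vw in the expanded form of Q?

The coefficient of vw is A[2,3] + A[3,2] = 2·(-4) = -8.

-8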